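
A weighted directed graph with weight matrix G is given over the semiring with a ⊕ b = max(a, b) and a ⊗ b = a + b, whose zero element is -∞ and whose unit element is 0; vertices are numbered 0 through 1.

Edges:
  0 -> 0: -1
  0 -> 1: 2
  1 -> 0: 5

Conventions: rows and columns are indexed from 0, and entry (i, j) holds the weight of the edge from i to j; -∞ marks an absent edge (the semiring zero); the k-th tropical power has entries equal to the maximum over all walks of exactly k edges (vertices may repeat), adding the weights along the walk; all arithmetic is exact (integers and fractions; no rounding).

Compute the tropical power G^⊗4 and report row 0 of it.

G^⊗2:
  [7, 1]
  [4, 7]
G^⊗3:
  [6, 9]
  [12, 6]
G^⊗4:
  [14, 8]
  [11, 14]
Answer: row 0 of G^⊗4 = [14, 8]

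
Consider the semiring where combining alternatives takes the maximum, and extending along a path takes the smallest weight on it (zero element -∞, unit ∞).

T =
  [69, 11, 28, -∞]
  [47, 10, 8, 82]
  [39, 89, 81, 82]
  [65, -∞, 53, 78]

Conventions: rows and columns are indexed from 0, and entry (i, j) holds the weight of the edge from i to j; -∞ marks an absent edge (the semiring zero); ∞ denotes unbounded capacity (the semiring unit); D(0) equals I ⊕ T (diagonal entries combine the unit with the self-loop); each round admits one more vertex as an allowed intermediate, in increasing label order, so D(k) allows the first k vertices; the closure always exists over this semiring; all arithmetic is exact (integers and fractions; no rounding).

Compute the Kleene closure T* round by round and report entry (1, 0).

D(0):
  [∞, 11, 28, -∞]
  [47, ∞, 8, 82]
  [39, 89, ∞, 82]
  [65, -∞, 53, ∞]
D(1):
  [∞, 11, 28, -∞]
  [47, ∞, 28, 82]
  [39, 89, ∞, 82]
  [65, 11, 53, ∞]
D(2):
  [∞, 11, 28, 11]
  [47, ∞, 28, 82]
  [47, 89, ∞, 82]
  [65, 11, 53, ∞]
D(3):
  [∞, 28, 28, 28]
  [47, ∞, 28, 82]
  [47, 89, ∞, 82]
  [65, 53, 53, ∞]
D(4):
  [∞, 28, 28, 28]
  [65, ∞, 53, 82]
  [65, 89, ∞, 82]
  [65, 53, 53, ∞]
Answer: T*[1][0] = 65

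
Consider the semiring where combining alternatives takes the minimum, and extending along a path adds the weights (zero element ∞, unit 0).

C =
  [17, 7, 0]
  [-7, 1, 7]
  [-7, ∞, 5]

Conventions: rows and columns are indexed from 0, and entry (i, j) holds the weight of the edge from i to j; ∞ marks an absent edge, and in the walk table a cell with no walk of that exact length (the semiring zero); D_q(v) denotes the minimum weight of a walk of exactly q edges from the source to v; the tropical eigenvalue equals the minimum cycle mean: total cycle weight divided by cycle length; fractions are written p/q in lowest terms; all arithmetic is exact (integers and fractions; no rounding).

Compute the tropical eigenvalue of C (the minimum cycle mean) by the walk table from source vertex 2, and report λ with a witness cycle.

q=0: [∞, ∞, 0]
q=1: [-7, ∞, 5]
q=2: [-2, 0, -7]
q=3: [-14, 1, -2]
Optimal cycle mean attained by: cycle 0->2->0, total 0 + (-7), length 2.
Answer: λ = -7/2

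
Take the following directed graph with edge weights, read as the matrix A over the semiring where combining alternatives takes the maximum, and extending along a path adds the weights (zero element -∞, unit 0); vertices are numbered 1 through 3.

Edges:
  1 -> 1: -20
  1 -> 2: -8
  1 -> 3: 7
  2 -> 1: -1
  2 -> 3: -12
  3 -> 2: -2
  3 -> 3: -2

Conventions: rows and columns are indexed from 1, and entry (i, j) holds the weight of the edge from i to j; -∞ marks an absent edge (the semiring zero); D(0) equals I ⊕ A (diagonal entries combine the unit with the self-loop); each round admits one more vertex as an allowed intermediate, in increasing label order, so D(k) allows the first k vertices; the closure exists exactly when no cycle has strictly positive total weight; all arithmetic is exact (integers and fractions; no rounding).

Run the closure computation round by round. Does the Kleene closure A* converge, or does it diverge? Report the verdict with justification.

D(0):
  [0, -8, 7]
  [-1, 0, -12]
  [-∞, -2, 0]
D(1):
  [0, -8, 7]
  [-1, 0, 6]
  [-∞, -2, 0]
Detection: at round 2, diagonal entry (3, 3) turns strictly positive.
Key observation: the cycle 3->2->1->3 has total weight (-2) + (-1) + 7, which is strictly positive.
Answer: DIVERGES — positive cycle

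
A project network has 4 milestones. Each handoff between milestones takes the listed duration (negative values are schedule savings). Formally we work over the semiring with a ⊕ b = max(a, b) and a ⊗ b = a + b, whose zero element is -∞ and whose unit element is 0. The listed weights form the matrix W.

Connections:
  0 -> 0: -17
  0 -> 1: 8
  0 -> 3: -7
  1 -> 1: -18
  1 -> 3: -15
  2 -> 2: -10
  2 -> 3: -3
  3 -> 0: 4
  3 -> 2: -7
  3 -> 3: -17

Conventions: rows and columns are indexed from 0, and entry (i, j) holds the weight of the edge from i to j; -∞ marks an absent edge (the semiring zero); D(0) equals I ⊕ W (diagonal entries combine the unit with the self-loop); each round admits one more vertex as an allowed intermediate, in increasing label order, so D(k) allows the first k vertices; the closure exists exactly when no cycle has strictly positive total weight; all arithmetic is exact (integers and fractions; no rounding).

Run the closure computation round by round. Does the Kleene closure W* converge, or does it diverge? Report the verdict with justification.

D(0):
  [0, 8, -∞, -7]
  [-∞, 0, -∞, -15]
  [-∞, -∞, 0, -3]
  [4, -∞, -7, 0]
D(1):
  [0, 8, -∞, -7]
  [-∞, 0, -∞, -15]
  [-∞, -∞, 0, -3]
  [4, 12, -7, 0]
D(2):
  [0, 8, -∞, -7]
  [-∞, 0, -∞, -15]
  [-∞, -∞, 0, -3]
  [4, 12, -7, 0]
D(3):
  [0, 8, -∞, -7]
  [-∞, 0, -∞, -15]
  [-∞, -∞, 0, -3]
  [4, 12, -7, 0]
D(4):
  [0, 8, -14, -7]
  [-11, 0, -22, -15]
  [1, 9, 0, -3]
  [4, 12, -7, 0]
Key observation: every diagonal entry stays at the unit through all rounds, so no improving cycle exists.
Answer: CONVERGES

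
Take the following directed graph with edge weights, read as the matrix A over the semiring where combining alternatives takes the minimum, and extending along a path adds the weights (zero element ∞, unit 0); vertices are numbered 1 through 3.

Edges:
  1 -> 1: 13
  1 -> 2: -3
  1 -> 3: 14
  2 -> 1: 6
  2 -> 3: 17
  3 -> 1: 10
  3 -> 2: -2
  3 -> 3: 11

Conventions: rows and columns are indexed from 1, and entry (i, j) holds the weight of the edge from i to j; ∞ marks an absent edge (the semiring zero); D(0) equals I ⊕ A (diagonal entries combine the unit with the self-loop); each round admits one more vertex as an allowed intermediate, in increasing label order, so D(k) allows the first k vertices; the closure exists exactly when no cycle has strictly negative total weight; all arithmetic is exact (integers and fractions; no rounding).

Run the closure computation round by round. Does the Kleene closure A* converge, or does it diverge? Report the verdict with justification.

D(0):
  [0, -3, 14]
  [6, 0, 17]
  [10, -2, 0]
D(1):
  [0, -3, 14]
  [6, 0, 17]
  [10, -2, 0]
D(2):
  [0, -3, 14]
  [6, 0, 17]
  [4, -2, 0]
D(3):
  [0, -3, 14]
  [6, 0, 17]
  [4, -2, 0]
Key observation: every diagonal entry stays at the unit through all rounds, so no improving cycle exists.
Answer: CONVERGES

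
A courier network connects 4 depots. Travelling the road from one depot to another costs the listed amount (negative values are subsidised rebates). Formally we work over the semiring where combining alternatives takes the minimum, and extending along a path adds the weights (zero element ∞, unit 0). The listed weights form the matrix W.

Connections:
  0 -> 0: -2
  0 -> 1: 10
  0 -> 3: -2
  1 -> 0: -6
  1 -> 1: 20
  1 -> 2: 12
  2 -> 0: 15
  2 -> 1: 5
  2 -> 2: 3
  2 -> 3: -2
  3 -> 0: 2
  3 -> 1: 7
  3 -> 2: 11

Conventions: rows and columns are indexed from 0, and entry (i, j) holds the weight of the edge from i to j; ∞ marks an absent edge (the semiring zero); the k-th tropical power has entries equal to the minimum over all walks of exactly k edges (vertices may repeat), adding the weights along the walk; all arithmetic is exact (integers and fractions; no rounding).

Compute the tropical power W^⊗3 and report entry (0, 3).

W^⊗2:
  [-4, 5, 9, -4]
  [-8, 4, 15, -8]
  [-1, 5, 6, 1]
  [0, 12, 14, 0]
W^⊗3:
  [-6, 3, 7, -6]
  [-10, -1, 3, -10]
  [-3, 8, 9, -3]
  [-2, 7, 11, -2]
Key observation: the optimum is the walk 0->0->0->3, with weight (-2) + (-2) + (-2) = -6.
Optimal value attained by: walk 0->0->0->3.
Answer: (W^⊗3)[0][3] = -6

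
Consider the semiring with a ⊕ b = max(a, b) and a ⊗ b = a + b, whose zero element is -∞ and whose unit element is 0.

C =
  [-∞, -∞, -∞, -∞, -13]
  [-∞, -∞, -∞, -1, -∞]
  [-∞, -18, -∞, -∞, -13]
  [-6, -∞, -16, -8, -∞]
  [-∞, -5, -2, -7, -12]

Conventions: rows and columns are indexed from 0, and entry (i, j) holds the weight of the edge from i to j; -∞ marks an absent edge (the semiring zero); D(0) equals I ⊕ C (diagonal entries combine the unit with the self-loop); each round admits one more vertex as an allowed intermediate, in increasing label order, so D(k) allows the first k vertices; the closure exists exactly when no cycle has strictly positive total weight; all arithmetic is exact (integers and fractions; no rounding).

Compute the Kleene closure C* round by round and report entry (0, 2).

D(0):
  [0, -∞, -∞, -∞, -13]
  [-∞, 0, -∞, -1, -∞]
  [-∞, -18, 0, -∞, -13]
  [-6, -∞, -16, 0, -∞]
  [-∞, -5, -2, -7, 0]
D(1):
  [0, -∞, -∞, -∞, -13]
  [-∞, 0, -∞, -1, -∞]
  [-∞, -18, 0, -∞, -13]
  [-6, -∞, -16, 0, -19]
  [-∞, -5, -2, -7, 0]
D(2):
  [0, -∞, -∞, -∞, -13]
  [-∞, 0, -∞, -1, -∞]
  [-∞, -18, 0, -19, -13]
  [-6, -∞, -16, 0, -19]
  [-∞, -5, -2, -6, 0]
D(3):
  [0, -∞, -∞, -∞, -13]
  [-∞, 0, -∞, -1, -∞]
  [-∞, -18, 0, -19, -13]
  [-6, -34, -16, 0, -19]
  [-∞, -5, -2, -6, 0]
D(4):
  [0, -∞, -∞, -∞, -13]
  [-7, 0, -17, -1, -20]
  [-25, -18, 0, -19, -13]
  [-6, -34, -16, 0, -19]
  [-12, -5, -2, -6, 0]
D(5):
  [0, -18, -15, -19, -13]
  [-7, 0, -17, -1, -20]
  [-25, -18, 0, -19, -13]
  [-6, -24, -16, 0, -19]
  [-12, -5, -2, -6, 0]
Answer: C*[0][2] = -15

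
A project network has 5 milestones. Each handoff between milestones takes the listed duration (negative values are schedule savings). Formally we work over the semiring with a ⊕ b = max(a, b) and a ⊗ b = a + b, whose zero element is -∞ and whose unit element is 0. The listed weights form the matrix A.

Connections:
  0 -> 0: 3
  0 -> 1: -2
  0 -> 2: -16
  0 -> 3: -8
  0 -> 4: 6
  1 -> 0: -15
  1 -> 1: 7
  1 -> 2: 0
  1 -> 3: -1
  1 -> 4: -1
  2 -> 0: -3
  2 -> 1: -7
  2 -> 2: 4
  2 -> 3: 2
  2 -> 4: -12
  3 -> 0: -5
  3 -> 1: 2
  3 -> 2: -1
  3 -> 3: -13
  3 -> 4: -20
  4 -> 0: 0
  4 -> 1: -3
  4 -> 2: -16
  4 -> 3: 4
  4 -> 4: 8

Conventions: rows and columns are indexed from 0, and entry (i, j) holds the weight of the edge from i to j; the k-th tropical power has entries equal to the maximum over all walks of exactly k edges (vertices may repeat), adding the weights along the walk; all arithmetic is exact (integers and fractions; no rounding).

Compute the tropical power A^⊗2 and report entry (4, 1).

A^⊗2:
  [6, 5, -2, 10, 14]
  [-1, 14, 7, 6, 7]
  [1, 4, 8, 6, 3]
  [-2, 9, 3, 1, 1]
  [8, 6, 3, 12, 16]
Key observation: the optimum is the walk 4->3->1, with weight 4 + 2 = 6.
Optimal value attained by: walk 4->3->1.
Answer: (A^⊗2)[4][1] = 6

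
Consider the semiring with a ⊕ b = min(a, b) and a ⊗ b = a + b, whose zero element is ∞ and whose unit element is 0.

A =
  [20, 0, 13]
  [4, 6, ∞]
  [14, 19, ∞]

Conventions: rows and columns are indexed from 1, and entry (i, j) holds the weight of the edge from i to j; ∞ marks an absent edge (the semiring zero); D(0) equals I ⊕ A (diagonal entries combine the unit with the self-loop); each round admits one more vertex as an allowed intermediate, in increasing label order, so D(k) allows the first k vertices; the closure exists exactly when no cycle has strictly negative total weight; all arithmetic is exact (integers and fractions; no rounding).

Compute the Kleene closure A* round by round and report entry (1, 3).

D(0):
  [0, 0, 13]
  [4, 0, ∞]
  [14, 19, 0]
D(1):
  [0, 0, 13]
  [4, 0, 17]
  [14, 14, 0]
D(2):
  [0, 0, 13]
  [4, 0, 17]
  [14, 14, 0]
D(3):
  [0, 0, 13]
  [4, 0, 17]
  [14, 14, 0]
Answer: A*[1][3] = 13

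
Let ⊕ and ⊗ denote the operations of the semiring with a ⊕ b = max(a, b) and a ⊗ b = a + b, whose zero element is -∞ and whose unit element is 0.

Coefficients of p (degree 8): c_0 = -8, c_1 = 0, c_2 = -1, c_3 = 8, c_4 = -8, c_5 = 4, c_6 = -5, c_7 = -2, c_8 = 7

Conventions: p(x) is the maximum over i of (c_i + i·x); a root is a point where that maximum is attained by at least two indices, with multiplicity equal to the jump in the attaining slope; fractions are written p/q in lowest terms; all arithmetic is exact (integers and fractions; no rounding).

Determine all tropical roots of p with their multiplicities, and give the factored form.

hull edge (i=0, c=-8) to (i=1, c=0): slope 8, span 1
hull edge (i=1, c=0) to (i=3, c=8): slope 4, span 2
hull edge (i=3, c=8) to (i=8, c=7): slope -1/5, span 5
Factored form: p(x) = 7 ⊗ (x ⊕ (-8)) ⊗ (x ⊕ (-4)) ⊗ (x ⊕ (-4)) ⊗ (x ⊕ 1/5) ⊗ (x ⊕ 1/5) ⊗ (x ⊕ 1/5) ⊗ (x ⊕ 1/5) ⊗ (x ⊕ 1/5)
Answer: roots = -8 (mult 1), -4 (mult 2), 1/5 (mult 5)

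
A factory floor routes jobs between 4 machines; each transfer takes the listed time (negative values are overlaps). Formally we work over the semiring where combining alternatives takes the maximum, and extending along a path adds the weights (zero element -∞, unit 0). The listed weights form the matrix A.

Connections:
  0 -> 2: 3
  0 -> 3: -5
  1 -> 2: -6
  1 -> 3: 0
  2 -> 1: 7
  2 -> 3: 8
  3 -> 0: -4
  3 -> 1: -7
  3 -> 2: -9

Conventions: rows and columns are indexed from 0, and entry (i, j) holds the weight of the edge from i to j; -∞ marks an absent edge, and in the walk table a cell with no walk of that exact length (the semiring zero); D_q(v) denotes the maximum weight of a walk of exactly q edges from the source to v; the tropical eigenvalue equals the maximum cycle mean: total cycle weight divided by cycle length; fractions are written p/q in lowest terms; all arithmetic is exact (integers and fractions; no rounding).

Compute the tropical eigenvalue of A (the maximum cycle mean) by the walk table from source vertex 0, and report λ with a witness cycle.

q=0: [0, -∞, -∞, -∞]
q=1: [-∞, -∞, 3, -5]
q=2: [-9, 10, -14, 11]
q=3: [7, 4, 4, 10]
q=4: [6, 11, 10, 12]
Optimal cycle mean attained by: cycle 0->2->3->0, total 3 + 8 + (-4), length 3.
Answer: λ = 7/3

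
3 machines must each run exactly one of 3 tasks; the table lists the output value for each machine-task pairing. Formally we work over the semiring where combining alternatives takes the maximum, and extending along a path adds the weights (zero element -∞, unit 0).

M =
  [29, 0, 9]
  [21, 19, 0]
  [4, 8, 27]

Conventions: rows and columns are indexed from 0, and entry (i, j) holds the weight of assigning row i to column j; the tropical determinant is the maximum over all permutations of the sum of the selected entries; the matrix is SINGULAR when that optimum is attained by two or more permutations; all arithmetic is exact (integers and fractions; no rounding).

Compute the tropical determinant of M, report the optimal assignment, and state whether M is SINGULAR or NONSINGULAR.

σ = (0, 1, 2): 29 + 19 + 27 = 75
σ = (0, 2, 1): 29 + 0 + 8 = 37
σ = (1, 0, 2): 0 + 21 + 27 = 48
σ = (1, 2, 0): 0 + 0 + 4 = 4
σ = (2, 0, 1): 9 + 21 + 8 = 38
σ = (2, 1, 0): 9 + 19 + 4 = 32
Optimal value attained by: σ = (0, 1, 2).
Answer: det⊕(M) = 75; verdict: NONSINGULAR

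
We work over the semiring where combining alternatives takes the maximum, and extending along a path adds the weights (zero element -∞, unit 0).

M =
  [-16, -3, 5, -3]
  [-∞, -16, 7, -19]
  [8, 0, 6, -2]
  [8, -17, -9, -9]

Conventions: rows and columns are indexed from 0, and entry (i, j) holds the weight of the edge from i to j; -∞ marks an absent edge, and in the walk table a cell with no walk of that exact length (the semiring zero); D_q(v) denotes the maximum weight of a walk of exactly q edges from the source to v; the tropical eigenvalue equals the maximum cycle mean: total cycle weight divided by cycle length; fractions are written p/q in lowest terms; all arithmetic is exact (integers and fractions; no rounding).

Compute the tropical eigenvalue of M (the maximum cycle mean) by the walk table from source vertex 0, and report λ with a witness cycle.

q=0: [0, -∞, -∞, -∞]
q=1: [-16, -3, 5, -3]
q=2: [13, 5, 11, 3]
q=3: [19, 11, 18, 10]
q=4: [26, 18, 24, 16]
Optimal cycle mean attained by: cycle 0->2->0, total 5 + 8, length 2.
Answer: λ = 13/2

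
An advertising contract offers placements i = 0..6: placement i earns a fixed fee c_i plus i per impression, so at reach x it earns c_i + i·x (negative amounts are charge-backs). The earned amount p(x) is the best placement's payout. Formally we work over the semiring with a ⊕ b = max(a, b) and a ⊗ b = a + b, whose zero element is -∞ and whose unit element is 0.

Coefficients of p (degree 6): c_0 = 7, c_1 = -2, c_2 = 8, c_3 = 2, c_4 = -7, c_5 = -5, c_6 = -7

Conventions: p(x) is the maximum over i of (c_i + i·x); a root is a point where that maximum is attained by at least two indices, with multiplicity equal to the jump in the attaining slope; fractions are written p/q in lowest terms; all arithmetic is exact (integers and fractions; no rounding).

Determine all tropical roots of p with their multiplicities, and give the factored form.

hull edge (i=0, c=7) to (i=2, c=8): slope 1/2, span 2
hull edge (i=2, c=8) to (i=6, c=-7): slope -15/4, span 4
Factored form: p(x) = -7 ⊗ (x ⊕ (-1/2)) ⊗ (x ⊕ (-1/2)) ⊗ (x ⊕ 15/4) ⊗ (x ⊕ 15/4) ⊗ (x ⊕ 15/4) ⊗ (x ⊕ 15/4)
Answer: roots = -1/2 (mult 2), 15/4 (mult 4)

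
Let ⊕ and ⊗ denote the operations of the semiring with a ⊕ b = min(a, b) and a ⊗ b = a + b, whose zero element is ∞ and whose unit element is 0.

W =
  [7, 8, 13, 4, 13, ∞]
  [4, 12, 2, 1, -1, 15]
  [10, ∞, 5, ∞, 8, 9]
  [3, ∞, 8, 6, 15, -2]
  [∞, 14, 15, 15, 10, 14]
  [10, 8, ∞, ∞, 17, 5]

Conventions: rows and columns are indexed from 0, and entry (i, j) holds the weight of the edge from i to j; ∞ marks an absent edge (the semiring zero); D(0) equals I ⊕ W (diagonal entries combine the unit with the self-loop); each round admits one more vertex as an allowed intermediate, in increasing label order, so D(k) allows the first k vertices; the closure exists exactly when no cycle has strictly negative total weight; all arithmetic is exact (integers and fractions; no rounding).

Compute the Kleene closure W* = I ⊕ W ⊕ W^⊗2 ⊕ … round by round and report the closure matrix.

D(0):
  [0, 8, 13, 4, 13, ∞]
  [4, 0, 2, 1, -1, 15]
  [10, ∞, 0, ∞, 8, 9]
  [3, ∞, 8, 0, 15, -2]
  [∞, 14, 15, 15, 0, 14]
  [10, 8, ∞, ∞, 17, 0]
D(1):
  [0, 8, 13, 4, 13, ∞]
  [4, 0, 2, 1, -1, 15]
  [10, 18, 0, 14, 8, 9]
  [3, 11, 8, 0, 15, -2]
  [∞, 14, 15, 15, 0, 14]
  [10, 8, 23, 14, 17, 0]
D(2):
  [0, 8, 10, 4, 7, 23]
  [4, 0, 2, 1, -1, 15]
  [10, 18, 0, 14, 8, 9]
  [3, 11, 8, 0, 10, -2]
  [18, 14, 15, 15, 0, 14]
  [10, 8, 10, 9, 7, 0]
D(3):
  [0, 8, 10, 4, 7, 19]
  [4, 0, 2, 1, -1, 11]
  [10, 18, 0, 14, 8, 9]
  [3, 11, 8, 0, 10, -2]
  [18, 14, 15, 15, 0, 14]
  [10, 8, 10, 9, 7, 0]
D(4):
  [0, 8, 10, 4, 7, 2]
  [4, 0, 2, 1, -1, -1]
  [10, 18, 0, 14, 8, 9]
  [3, 11, 8, 0, 10, -2]
  [18, 14, 15, 15, 0, 13]
  [10, 8, 10, 9, 7, 0]
D(5):
  [0, 8, 10, 4, 7, 2]
  [4, 0, 2, 1, -1, -1]
  [10, 18, 0, 14, 8, 9]
  [3, 11, 8, 0, 10, -2]
  [18, 14, 15, 15, 0, 13]
  [10, 8, 10, 9, 7, 0]
D(6):
  [0, 8, 10, 4, 7, 2]
  [4, 0, 2, 1, -1, -1]
  [10, 17, 0, 14, 8, 9]
  [3, 6, 8, 0, 5, -2]
  [18, 14, 15, 15, 0, 13]
  [10, 8, 10, 9, 7, 0]
Answer: W* = [[0, 8, 10, 4, 7, 2], [4, 0, 2, 1, -1, -1], [10, 17, 0, 14, 8, 9], [3, 6, 8, 0, 5, -2], [18, 14, 15, 15, 0, 13], [10, 8, 10, 9, 7, 0]]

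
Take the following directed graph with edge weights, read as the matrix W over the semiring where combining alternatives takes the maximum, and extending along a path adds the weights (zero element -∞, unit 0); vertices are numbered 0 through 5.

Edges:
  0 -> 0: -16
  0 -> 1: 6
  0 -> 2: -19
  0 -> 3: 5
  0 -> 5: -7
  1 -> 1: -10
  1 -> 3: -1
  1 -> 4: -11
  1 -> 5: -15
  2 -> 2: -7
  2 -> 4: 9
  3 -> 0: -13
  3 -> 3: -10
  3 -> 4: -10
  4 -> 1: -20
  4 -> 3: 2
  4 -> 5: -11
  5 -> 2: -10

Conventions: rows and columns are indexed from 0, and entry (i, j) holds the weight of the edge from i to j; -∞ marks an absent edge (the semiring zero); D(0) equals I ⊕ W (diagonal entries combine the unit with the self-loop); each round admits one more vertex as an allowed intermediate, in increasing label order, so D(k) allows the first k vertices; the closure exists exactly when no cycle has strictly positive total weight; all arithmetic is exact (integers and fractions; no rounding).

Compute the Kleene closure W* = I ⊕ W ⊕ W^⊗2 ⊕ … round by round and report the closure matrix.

D(0):
  [0, 6, -19, 5, -∞, -7]
  [-∞, 0, -∞, -1, -11, -15]
  [-∞, -∞, 0, -∞, 9, -∞]
  [-13, -∞, -∞, 0, -10, -∞]
  [-∞, -20, -∞, 2, 0, -11]
  [-∞, -∞, -10, -∞, -∞, 0]
D(1):
  [0, 6, -19, 5, -∞, -7]
  [-∞, 0, -∞, -1, -11, -15]
  [-∞, -∞, 0, -∞, 9, -∞]
  [-13, -7, -32, 0, -10, -20]
  [-∞, -20, -∞, 2, 0, -11]
  [-∞, -∞, -10, -∞, -∞, 0]
D(2):
  [0, 6, -19, 5, -5, -7]
  [-∞, 0, -∞, -1, -11, -15]
  [-∞, -∞, 0, -∞, 9, -∞]
  [-13, -7, -32, 0, -10, -20]
  [-∞, -20, -∞, 2, 0, -11]
  [-∞, -∞, -10, -∞, -∞, 0]
D(3):
  [0, 6, -19, 5, -5, -7]
  [-∞, 0, -∞, -1, -11, -15]
  [-∞, -∞, 0, -∞, 9, -∞]
  [-13, -7, -32, 0, -10, -20]
  [-∞, -20, -∞, 2, 0, -11]
  [-∞, -∞, -10, -∞, -1, 0]
D(4):
  [0, 6, -19, 5, -5, -7]
  [-14, 0, -33, -1, -11, -15]
  [-∞, -∞, 0, -∞, 9, -∞]
  [-13, -7, -32, 0, -10, -20]
  [-11, -5, -30, 2, 0, -11]
  [-∞, -∞, -10, -∞, -1, 0]
D(5):
  [0, 6, -19, 5, -5, -7]
  [-14, 0, -33, -1, -11, -15]
  [-2, 4, 0, 11, 9, -2]
  [-13, -7, -32, 0, -10, -20]
  [-11, -5, -30, 2, 0, -11]
  [-12, -6, -10, 1, -1, 0]
D(6):
  [0, 6, -17, 5, -5, -7]
  [-14, 0, -25, -1, -11, -15]
  [-2, 4, 0, 11, 9, -2]
  [-13, -7, -30, 0, -10, -20]
  [-11, -5, -21, 2, 0, -11]
  [-12, -6, -10, 1, -1, 0]
Answer: W* = [[0, 6, -17, 5, -5, -7], [-14, 0, -25, -1, -11, -15], [-2, 4, 0, 11, 9, -2], [-13, -7, -30, 0, -10, -20], [-11, -5, -21, 2, 0, -11], [-12, -6, -10, 1, -1, 0]]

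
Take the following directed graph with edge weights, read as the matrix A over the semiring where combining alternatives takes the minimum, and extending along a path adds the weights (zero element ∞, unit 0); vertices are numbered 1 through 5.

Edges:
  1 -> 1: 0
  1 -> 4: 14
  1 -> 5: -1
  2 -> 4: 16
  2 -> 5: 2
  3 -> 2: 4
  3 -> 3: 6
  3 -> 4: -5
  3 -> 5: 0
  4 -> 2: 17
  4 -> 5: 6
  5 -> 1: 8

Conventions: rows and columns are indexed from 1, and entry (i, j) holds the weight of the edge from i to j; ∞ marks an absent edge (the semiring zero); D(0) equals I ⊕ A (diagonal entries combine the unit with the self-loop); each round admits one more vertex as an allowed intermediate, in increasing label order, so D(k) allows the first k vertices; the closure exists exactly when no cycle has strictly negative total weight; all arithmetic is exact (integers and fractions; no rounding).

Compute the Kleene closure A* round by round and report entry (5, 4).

D(0):
  [0, ∞, ∞, 14, -1]
  [∞, 0, ∞, 16, 2]
  [∞, 4, 0, -5, 0]
  [∞, 17, ∞, 0, 6]
  [8, ∞, ∞, ∞, 0]
D(1):
  [0, ∞, ∞, 14, -1]
  [∞, 0, ∞, 16, 2]
  [∞, 4, 0, -5, 0]
  [∞, 17, ∞, 0, 6]
  [8, ∞, ∞, 22, 0]
D(2):
  [0, ∞, ∞, 14, -1]
  [∞, 0, ∞, 16, 2]
  [∞, 4, 0, -5, 0]
  [∞, 17, ∞, 0, 6]
  [8, ∞, ∞, 22, 0]
D(3):
  [0, ∞, ∞, 14, -1]
  [∞, 0, ∞, 16, 2]
  [∞, 4, 0, -5, 0]
  [∞, 17, ∞, 0, 6]
  [8, ∞, ∞, 22, 0]
D(4):
  [0, 31, ∞, 14, -1]
  [∞, 0, ∞, 16, 2]
  [∞, 4, 0, -5, 0]
  [∞, 17, ∞, 0, 6]
  [8, 39, ∞, 22, 0]
D(5):
  [0, 31, ∞, 14, -1]
  [10, 0, ∞, 16, 2]
  [8, 4, 0, -5, 0]
  [14, 17, ∞, 0, 6]
  [8, 39, ∞, 22, 0]
Answer: A*[5][4] = 22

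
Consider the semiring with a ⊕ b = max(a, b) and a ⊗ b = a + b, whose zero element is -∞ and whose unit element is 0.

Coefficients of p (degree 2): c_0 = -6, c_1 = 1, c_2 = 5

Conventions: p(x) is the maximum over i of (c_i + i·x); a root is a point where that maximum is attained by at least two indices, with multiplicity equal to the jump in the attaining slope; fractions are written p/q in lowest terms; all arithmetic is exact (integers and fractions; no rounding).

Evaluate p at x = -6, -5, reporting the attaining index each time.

p(-6) = max(-6+0·(-6)=-6, 1+1·(-6)=-5, 5+2·(-6)=-7) = -5 (attained by i=1)
p(-5) = max(-6+0·(-5)=-6, 1+1·(-5)=-4, 5+2·(-5)=-5) = -4 (attained by i=1)
Answer: p(-6) = -5; p(-5) = -4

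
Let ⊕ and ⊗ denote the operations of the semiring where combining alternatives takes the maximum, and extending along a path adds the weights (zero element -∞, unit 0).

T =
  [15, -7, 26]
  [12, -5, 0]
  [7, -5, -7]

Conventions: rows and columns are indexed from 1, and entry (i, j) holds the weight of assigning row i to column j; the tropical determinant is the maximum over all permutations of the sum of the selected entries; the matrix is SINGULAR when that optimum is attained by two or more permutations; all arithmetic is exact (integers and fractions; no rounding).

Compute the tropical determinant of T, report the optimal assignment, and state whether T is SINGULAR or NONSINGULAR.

σ = (1, 2, 3): 15 + (-5) + (-7) = 3
σ = (1, 3, 2): 15 + 0 + (-5) = 10
σ = (2, 1, 3): (-7) + 12 + (-7) = -2
σ = (2, 3, 1): (-7) + 0 + 7 = 0
σ = (3, 1, 2): 26 + 12 + (-5) = 33
σ = (3, 2, 1): 26 + (-5) + 7 = 28
Optimal value attained by: σ = (3, 1, 2).
Answer: det⊕(T) = 33; verdict: NONSINGULAR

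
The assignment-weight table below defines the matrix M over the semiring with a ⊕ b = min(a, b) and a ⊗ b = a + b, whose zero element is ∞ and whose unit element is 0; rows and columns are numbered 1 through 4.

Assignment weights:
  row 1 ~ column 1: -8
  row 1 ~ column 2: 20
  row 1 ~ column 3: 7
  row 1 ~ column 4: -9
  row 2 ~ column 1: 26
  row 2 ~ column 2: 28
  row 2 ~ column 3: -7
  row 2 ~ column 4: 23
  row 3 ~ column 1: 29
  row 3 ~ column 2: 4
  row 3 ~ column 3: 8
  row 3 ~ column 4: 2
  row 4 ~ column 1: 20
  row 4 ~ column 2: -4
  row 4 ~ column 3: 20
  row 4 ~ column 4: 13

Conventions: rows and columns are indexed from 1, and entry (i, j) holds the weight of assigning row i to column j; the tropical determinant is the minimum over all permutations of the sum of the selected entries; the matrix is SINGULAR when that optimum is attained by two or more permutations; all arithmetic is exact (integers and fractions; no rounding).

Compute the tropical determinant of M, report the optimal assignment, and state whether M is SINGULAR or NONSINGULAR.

σ = (1, 2, 3, 4): (-8) + 28 + 8 + 13 = 41
σ = (1, 2, 4, 3): (-8) + 28 + 2 + 20 = 42
σ = (1, 3, 2, 4): (-8) + (-7) + 4 + 13 = 2
σ = (1, 3, 4, 2): (-8) + (-7) + 2 + (-4) = -17
σ = (1, 4, 2, 3): (-8) + 23 + 4 + 20 = 39
σ = (1, 4, 3, 2): (-8) + 23 + 8 + (-4) = 19
σ = (2, 1, 3, 4): 20 + 26 + 8 + 13 = 67
σ = (2, 1, 4, 3): 20 + 26 + 2 + 20 = 68
σ = (2, 3, 1, 4): 20 + (-7) + 29 + 13 = 55
σ = (2, 3, 4, 1): 20 + (-7) + 2 + 20 = 35
σ = (2, 4, 1, 3): 20 + 23 + 29 + 20 = 92
σ = (2, 4, 3, 1): 20 + 23 + 8 + 20 = 71
σ = (3, 1, 2, 4): 7 + 26 + 4 + 13 = 50
σ = (3, 1, 4, 2): 7 + 26 + 2 + (-4) = 31
σ = (3, 2, 1, 4): 7 + 28 + 29 + 13 = 77
σ = (3, 2, 4, 1): 7 + 28 + 2 + 20 = 57
σ = (3, 4, 1, 2): 7 + 23 + 29 + (-4) = 55
σ = (3, 4, 2, 1): 7 + 23 + 4 + 20 = 54
σ = (4, 1, 2, 3): (-9) + 26 + 4 + 20 = 41
σ = (4, 1, 3, 2): (-9) + 26 + 8 + (-4) = 21
σ = (4, 2, 1, 3): (-9) + 28 + 29 + 20 = 68
σ = (4, 2, 3, 1): (-9) + 28 + 8 + 20 = 47
σ = (4, 3, 1, 2): (-9) + (-7) + 29 + (-4) = 9
σ = (4, 3, 2, 1): (-9) + (-7) + 4 + 20 = 8
Optimal value attained by: σ = (1, 3, 4, 2).
Answer: det⊕(M) = -17; verdict: NONSINGULAR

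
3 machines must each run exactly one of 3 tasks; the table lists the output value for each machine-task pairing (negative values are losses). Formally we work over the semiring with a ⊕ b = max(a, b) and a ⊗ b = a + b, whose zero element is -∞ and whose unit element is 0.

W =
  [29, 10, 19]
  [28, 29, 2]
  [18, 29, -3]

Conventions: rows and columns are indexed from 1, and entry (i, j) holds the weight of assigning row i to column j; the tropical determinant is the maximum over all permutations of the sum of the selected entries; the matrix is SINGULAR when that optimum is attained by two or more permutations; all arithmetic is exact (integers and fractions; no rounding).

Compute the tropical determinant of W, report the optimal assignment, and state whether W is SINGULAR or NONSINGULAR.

σ = (1, 2, 3): 29 + 29 + (-3) = 55
σ = (1, 3, 2): 29 + 2 + 29 = 60
σ = (2, 1, 3): 10 + 28 + (-3) = 35
σ = (2, 3, 1): 10 + 2 + 18 = 30
σ = (3, 1, 2): 19 + 28 + 29 = 76
σ = (3, 2, 1): 19 + 29 + 18 = 66
Optimal value attained by: σ = (3, 1, 2).
Answer: det⊕(W) = 76; verdict: NONSINGULAR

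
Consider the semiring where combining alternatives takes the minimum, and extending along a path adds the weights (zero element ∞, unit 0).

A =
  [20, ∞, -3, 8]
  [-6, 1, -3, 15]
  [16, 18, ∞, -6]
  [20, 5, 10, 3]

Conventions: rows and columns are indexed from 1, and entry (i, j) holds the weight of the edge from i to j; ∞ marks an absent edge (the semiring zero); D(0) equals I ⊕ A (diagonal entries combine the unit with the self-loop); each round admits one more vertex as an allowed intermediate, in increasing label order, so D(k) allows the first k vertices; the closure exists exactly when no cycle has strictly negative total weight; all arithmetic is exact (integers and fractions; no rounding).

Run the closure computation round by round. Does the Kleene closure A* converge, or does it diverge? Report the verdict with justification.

D(0):
  [0, ∞, -3, 8]
  [-6, 0, -3, 15]
  [16, 18, 0, -6]
  [20, 5, 10, 0]
D(1):
  [0, ∞, -3, 8]
  [-6, 0, -9, 2]
  [16, 18, 0, -6]
  [20, 5, 10, 0]
D(2):
  [0, ∞, -3, 8]
  [-6, 0, -9, 2]
  [12, 18, 0, -6]
  [-1, 5, -4, 0]
Detection: at round 3, diagonal entry (4, 4) turns strictly negative.
Key observation: the cycle 4->2->1->3->4 has total weight 5 + (-6) + (-3) + (-6), which is strictly negative.
Answer: DIVERGES — negative cycle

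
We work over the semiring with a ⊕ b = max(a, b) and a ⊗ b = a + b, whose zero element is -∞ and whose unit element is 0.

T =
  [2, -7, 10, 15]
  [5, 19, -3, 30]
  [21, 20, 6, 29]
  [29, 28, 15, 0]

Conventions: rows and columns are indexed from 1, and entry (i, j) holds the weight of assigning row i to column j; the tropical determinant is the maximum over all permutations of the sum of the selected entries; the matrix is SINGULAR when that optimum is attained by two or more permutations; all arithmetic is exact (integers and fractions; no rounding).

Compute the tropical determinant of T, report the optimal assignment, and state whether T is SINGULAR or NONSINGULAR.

σ = (1, 2, 3, 4): 2 + 19 + 6 + 0 = 27
σ = (1, 2, 4, 3): 2 + 19 + 29 + 15 = 65
σ = (1, 3, 2, 4): 2 + (-3) + 20 + 0 = 19
σ = (1, 3, 4, 2): 2 + (-3) + 29 + 28 = 56
σ = (1, 4, 2, 3): 2 + 30 + 20 + 15 = 67
σ = (1, 4, 3, 2): 2 + 30 + 6 + 28 = 66
σ = (2, 1, 3, 4): (-7) + 5 + 6 + 0 = 4
σ = (2, 1, 4, 3): (-7) + 5 + 29 + 15 = 42
σ = (2, 3, 1, 4): (-7) + (-3) + 21 + 0 = 11
σ = (2, 3, 4, 1): (-7) + (-3) + 29 + 29 = 48
σ = (2, 4, 1, 3): (-7) + 30 + 21 + 15 = 59
σ = (2, 4, 3, 1): (-7) + 30 + 6 + 29 = 58
σ = (3, 1, 2, 4): 10 + 5 + 20 + 0 = 35
σ = (3, 1, 4, 2): 10 + 5 + 29 + 28 = 72
σ = (3, 2, 1, 4): 10 + 19 + 21 + 0 = 50
σ = (3, 2, 4, 1): 10 + 19 + 29 + 29 = 87
σ = (3, 4, 1, 2): 10 + 30 + 21 + 28 = 89
σ = (3, 4, 2, 1): 10 + 30 + 20 + 29 = 89
σ = (4, 1, 2, 3): 15 + 5 + 20 + 15 = 55
σ = (4, 1, 3, 2): 15 + 5 + 6 + 28 = 54
σ = (4, 2, 1, 3): 15 + 19 + 21 + 15 = 70
σ = (4, 2, 3, 1): 15 + 19 + 6 + 29 = 69
σ = (4, 3, 1, 2): 15 + (-3) + 21 + 28 = 61
σ = (4, 3, 2, 1): 15 + (-3) + 20 + 29 = 61
Optimal value attained by: σ = (3, 4, 1, 2).
Answer: det⊕(T) = 89; verdict: SINGULAR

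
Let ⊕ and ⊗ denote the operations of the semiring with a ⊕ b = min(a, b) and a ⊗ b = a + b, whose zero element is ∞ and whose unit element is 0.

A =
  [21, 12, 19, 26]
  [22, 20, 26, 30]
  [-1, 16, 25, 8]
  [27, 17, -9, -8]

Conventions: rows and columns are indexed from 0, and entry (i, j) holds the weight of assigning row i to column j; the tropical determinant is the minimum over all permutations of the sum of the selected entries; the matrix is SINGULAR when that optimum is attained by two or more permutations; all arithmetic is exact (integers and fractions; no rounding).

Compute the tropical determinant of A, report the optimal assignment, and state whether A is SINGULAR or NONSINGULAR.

σ = (0, 1, 2, 3): 21 + 20 + 25 + (-8) = 58
σ = (0, 1, 3, 2): 21 + 20 + 8 + (-9) = 40
σ = (0, 2, 1, 3): 21 + 26 + 16 + (-8) = 55
σ = (0, 2, 3, 1): 21 + 26 + 8 + 17 = 72
σ = (0, 3, 1, 2): 21 + 30 + 16 + (-9) = 58
σ = (0, 3, 2, 1): 21 + 30 + 25 + 17 = 93
σ = (1, 0, 2, 3): 12 + 22 + 25 + (-8) = 51
σ = (1, 0, 3, 2): 12 + 22 + 8 + (-9) = 33
σ = (1, 2, 0, 3): 12 + 26 + (-1) + (-8) = 29
σ = (1, 2, 3, 0): 12 + 26 + 8 + 27 = 73
σ = (1, 3, 0, 2): 12 + 30 + (-1) + (-9) = 32
σ = (1, 3, 2, 0): 12 + 30 + 25 + 27 = 94
σ = (2, 0, 1, 3): 19 + 22 + 16 + (-8) = 49
σ = (2, 0, 3, 1): 19 + 22 + 8 + 17 = 66
σ = (2, 1, 0, 3): 19 + 20 + (-1) + (-8) = 30
σ = (2, 1, 3, 0): 19 + 20 + 8 + 27 = 74
σ = (2, 3, 0, 1): 19 + 30 + (-1) + 17 = 65
σ = (2, 3, 1, 0): 19 + 30 + 16 + 27 = 92
σ = (3, 0, 1, 2): 26 + 22 + 16 + (-9) = 55
σ = (3, 0, 2, 1): 26 + 22 + 25 + 17 = 90
σ = (3, 1, 0, 2): 26 + 20 + (-1) + (-9) = 36
σ = (3, 1, 2, 0): 26 + 20 + 25 + 27 = 98
σ = (3, 2, 0, 1): 26 + 26 + (-1) + 17 = 68
σ = (3, 2, 1, 0): 26 + 26 + 16 + 27 = 95
Optimal value attained by: σ = (1, 2, 0, 3).
Answer: det⊕(A) = 29; verdict: NONSINGULAR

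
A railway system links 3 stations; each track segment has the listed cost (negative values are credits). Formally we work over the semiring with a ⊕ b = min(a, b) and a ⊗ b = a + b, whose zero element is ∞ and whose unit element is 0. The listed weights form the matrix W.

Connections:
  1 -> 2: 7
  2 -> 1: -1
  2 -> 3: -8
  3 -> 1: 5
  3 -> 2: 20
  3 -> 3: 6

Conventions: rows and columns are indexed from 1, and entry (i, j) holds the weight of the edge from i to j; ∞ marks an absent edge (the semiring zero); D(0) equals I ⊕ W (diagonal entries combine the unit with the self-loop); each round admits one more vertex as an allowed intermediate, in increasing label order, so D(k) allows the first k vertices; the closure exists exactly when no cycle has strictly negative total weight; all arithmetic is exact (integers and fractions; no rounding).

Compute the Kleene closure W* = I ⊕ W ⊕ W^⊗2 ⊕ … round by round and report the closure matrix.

D(0):
  [0, 7, ∞]
  [-1, 0, -8]
  [5, 20, 0]
D(1):
  [0, 7, ∞]
  [-1, 0, -8]
  [5, 12, 0]
D(2):
  [0, 7, -1]
  [-1, 0, -8]
  [5, 12, 0]
D(3):
  [0, 7, -1]
  [-3, 0, -8]
  [5, 12, 0]
Answer: W* = [[0, 7, -1], [-3, 0, -8], [5, 12, 0]]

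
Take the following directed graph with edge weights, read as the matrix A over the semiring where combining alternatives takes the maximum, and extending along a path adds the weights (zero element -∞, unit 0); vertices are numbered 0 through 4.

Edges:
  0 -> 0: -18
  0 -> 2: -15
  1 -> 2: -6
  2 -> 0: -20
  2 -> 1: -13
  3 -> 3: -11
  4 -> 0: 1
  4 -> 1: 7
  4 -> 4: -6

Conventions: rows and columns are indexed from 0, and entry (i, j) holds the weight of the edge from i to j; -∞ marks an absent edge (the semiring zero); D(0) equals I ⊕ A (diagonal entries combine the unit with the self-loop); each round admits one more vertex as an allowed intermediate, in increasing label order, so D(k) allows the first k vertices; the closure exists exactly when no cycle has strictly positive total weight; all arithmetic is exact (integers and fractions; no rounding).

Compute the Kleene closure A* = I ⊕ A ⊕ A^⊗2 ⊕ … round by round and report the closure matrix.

D(0):
  [0, -∞, -15, -∞, -∞]
  [-∞, 0, -6, -∞, -∞]
  [-20, -13, 0, -∞, -∞]
  [-∞, -∞, -∞, 0, -∞]
  [1, 7, -∞, -∞, 0]
D(1):
  [0, -∞, -15, -∞, -∞]
  [-∞, 0, -6, -∞, -∞]
  [-20, -13, 0, -∞, -∞]
  [-∞, -∞, -∞, 0, -∞]
  [1, 7, -14, -∞, 0]
D(2):
  [0, -∞, -15, -∞, -∞]
  [-∞, 0, -6, -∞, -∞]
  [-20, -13, 0, -∞, -∞]
  [-∞, -∞, -∞, 0, -∞]
  [1, 7, 1, -∞, 0]
D(3):
  [0, -28, -15, -∞, -∞]
  [-26, 0, -6, -∞, -∞]
  [-20, -13, 0, -∞, -∞]
  [-∞, -∞, -∞, 0, -∞]
  [1, 7, 1, -∞, 0]
D(4):
  [0, -28, -15, -∞, -∞]
  [-26, 0, -6, -∞, -∞]
  [-20, -13, 0, -∞, -∞]
  [-∞, -∞, -∞, 0, -∞]
  [1, 7, 1, -∞, 0]
D(5):
  [0, -28, -15, -∞, -∞]
  [-26, 0, -6, -∞, -∞]
  [-20, -13, 0, -∞, -∞]
  [-∞, -∞, -∞, 0, -∞]
  [1, 7, 1, -∞, 0]
Answer: A* = [[0, -28, -15, -∞, -∞], [-26, 0, -6, -∞, -∞], [-20, -13, 0, -∞, -∞], [-∞, -∞, -∞, 0, -∞], [1, 7, 1, -∞, 0]]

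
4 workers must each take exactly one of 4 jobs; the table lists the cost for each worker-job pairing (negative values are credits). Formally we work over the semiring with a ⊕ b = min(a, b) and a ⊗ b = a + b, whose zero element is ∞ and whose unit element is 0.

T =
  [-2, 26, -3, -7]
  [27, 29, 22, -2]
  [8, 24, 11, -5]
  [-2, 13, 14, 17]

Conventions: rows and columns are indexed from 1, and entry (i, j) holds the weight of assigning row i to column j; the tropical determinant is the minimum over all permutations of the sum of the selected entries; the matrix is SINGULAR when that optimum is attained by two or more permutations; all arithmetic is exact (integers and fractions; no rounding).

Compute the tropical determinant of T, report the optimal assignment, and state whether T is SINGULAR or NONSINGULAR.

σ = (1, 2, 3, 4): (-2) + 29 + 11 + 17 = 55
σ = (1, 2, 4, 3): (-2) + 29 + (-5) + 14 = 36
σ = (1, 3, 2, 4): (-2) + 22 + 24 + 17 = 61
σ = (1, 3, 4, 2): (-2) + 22 + (-5) + 13 = 28
σ = (1, 4, 2, 3): (-2) + (-2) + 24 + 14 = 34
σ = (1, 4, 3, 2): (-2) + (-2) + 11 + 13 = 20
σ = (2, 1, 3, 4): 26 + 27 + 11 + 17 = 81
σ = (2, 1, 4, 3): 26 + 27 + (-5) + 14 = 62
σ = (2, 3, 1, 4): 26 + 22 + 8 + 17 = 73
σ = (2, 3, 4, 1): 26 + 22 + (-5) + (-2) = 41
σ = (2, 4, 1, 3): 26 + (-2) + 8 + 14 = 46
σ = (2, 4, 3, 1): 26 + (-2) + 11 + (-2) = 33
σ = (3, 1, 2, 4): (-3) + 27 + 24 + 17 = 65
σ = (3, 1, 4, 2): (-3) + 27 + (-5) + 13 = 32
σ = (3, 2, 1, 4): (-3) + 29 + 8 + 17 = 51
σ = (3, 2, 4, 1): (-3) + 29 + (-5) + (-2) = 19
σ = (3, 4, 1, 2): (-3) + (-2) + 8 + 13 = 16
σ = (3, 4, 2, 1): (-3) + (-2) + 24 + (-2) = 17
σ = (4, 1, 2, 3): (-7) + 27 + 24 + 14 = 58
σ = (4, 1, 3, 2): (-7) + 27 + 11 + 13 = 44
σ = (4, 2, 1, 3): (-7) + 29 + 8 + 14 = 44
σ = (4, 2, 3, 1): (-7) + 29 + 11 + (-2) = 31
σ = (4, 3, 1, 2): (-7) + 22 + 8 + 13 = 36
σ = (4, 3, 2, 1): (-7) + 22 + 24 + (-2) = 37
Optimal value attained by: σ = (3, 4, 1, 2).
Answer: det⊕(T) = 16; verdict: NONSINGULAR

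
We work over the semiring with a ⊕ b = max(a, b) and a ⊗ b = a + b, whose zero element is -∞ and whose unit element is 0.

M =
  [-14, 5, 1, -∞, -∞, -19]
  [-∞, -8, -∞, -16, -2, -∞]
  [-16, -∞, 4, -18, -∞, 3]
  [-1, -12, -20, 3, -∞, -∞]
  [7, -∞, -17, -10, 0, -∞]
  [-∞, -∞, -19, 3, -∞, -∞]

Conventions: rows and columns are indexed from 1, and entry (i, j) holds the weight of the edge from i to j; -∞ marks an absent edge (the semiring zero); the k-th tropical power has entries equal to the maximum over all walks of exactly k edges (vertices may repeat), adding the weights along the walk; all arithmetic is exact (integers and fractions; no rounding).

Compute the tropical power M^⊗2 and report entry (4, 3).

M^⊗2:
  [-15, -3, 5, -11, 3, 4]
  [5, -16, -19, -12, -2, -∞]
  [-12, -11, 8, 6, -∞, 7]
  [2, 4, 0, 6, -14, -17]
  [7, 12, 8, -7, 0, -12]
  [2, -9, -15, 6, -∞, -16]
Key observation: the optimum is the walk 4->1->3, with weight (-1) + 1 = 0.
Optimal value attained by: walk 4->1->3.
Answer: (M^⊗2)[4][3] = 0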